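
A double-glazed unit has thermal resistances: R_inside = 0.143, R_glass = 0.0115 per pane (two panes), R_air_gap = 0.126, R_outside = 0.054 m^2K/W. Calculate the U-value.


Total thermal resistance (series):
  R_total = R_in + R_glass + R_air + R_glass + R_out
  R_total = 0.143 + 0.0115 + 0.126 + 0.0115 + 0.054 = 0.346 m^2K/W
U-value = 1 / R_total = 1 / 0.346 = 2.89 W/m^2K

2.89 W/m^2K


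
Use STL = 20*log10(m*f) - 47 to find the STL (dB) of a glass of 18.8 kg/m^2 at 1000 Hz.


Mass law: STL = 20 * log10(m * f) - 47
  m * f = 18.8 * 1000 = 18800
  log10(18800) = 4.27416
  STL = 20 * 4.27416 - 47 = 85.4832 - 47 = 38.5 dB

38.5 dB


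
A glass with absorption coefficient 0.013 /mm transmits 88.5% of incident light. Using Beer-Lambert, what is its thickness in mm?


Rearrange T = exp(-alpha * thickness):
  thickness = -ln(T) / alpha
  T = 88.5/100 = 0.885
  ln(T) = -0.12217
  -ln(T) = 0.12217
  thickness = 0.12217 / 0.013 = 9.4 mm

9.4 mm


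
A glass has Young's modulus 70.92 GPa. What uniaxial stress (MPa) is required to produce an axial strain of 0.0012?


Rearrange E = sigma / epsilon:
  sigma = E * epsilon
  E (MPa) = 70.92 * 1000 = 70920
  sigma = 70920 * 0.0012 = 85.1 MPa

85.1 MPa


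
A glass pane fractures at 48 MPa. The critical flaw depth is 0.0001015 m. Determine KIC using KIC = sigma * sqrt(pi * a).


Fracture toughness: KIC = sigma * sqrt(pi * a)
  pi * a = pi * 0.0001015 = 0.000318872
  sqrt(pi * a) = 0.017857
  KIC = 48 * 0.017857 = 0.857 MPa*sqrt(m)

0.857 MPa*sqrt(m)


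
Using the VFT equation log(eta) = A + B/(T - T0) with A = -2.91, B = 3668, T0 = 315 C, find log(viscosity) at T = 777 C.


VFT equation: log(eta) = A + B / (T - T0)
  T - T0 = 777 - 315 = 462
  B / (T - T0) = 3668 / 462 = 7.939
  log(eta) = -2.91 + 7.939 = 5.029

5.029


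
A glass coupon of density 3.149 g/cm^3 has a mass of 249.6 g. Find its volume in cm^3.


Rearrange rho = m / V:
  V = m / rho
  V = 249.6 / 3.149 = 79.263 cm^3

79.263 cm^3


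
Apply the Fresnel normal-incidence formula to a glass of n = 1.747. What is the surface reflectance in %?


Fresnel reflectance at normal incidence:
  R = ((n - 1)/(n + 1))^2
  (n - 1)/(n + 1) = (1.747 - 1)/(1.747 + 1) = 0.271933
  R = 0.271933^2 = 0.0739476
  R(%) = 0.0739476 * 100 = 7.395%

7.395%


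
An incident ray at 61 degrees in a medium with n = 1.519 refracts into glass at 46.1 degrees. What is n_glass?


Apply Snell's law: n1 * sin(theta1) = n2 * sin(theta2)
  n2 = n1 * sin(theta1) / sin(theta2)
  sin(61) = 0.87462
  sin(46.1) = 0.720551
  n2 = 1.519 * 0.87462 / 0.720551 = 1.8438

1.8438


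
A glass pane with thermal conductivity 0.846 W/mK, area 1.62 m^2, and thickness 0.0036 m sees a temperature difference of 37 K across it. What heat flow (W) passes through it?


Fourier's law: Q = k * A * dT / t
  Q = 0.846 * 1.62 * 37 / 0.0036
  Q = 50.70924 / 0.0036 = 14085.9 W

14085.9 W


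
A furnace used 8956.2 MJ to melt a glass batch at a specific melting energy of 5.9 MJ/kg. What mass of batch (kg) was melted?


Rearrange E = m * s for m:
  m = E / s
  m = 8956.2 / 5.9 = 1518.0 kg

1518.0 kg


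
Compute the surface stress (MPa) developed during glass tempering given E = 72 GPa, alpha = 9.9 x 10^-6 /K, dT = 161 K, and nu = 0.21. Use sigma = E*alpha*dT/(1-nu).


Tempering stress: sigma = E * alpha * dT / (1 - nu)
  E (MPa) = 72 * 1000 = 72000
  Numerator = 72000 * (9.9 x 10^-6) * 161 = 114.7608
  Denominator = 1 - 0.21 = 0.79
  sigma = 114.7608 / 0.79 = 145.3 MPa

145.3 MPa


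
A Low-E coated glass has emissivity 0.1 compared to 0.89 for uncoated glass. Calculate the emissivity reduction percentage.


Percentage reduction = (1 - coated/uncoated) * 100
  Ratio = 0.1 / 0.89 = 0.1124
  Reduction = (1 - 0.1124) * 100 = 88.8%

88.8%


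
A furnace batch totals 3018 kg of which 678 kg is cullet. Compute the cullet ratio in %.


Cullet ratio = (cullet mass / total batch mass) * 100
  Ratio = 678 / 3018 * 100 = 22.47%

22.47%


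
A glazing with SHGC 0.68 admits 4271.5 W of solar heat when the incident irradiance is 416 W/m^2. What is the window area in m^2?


Rearrange Q = Area * SHGC * Irradiance:
  Area = Q / (SHGC * Irradiance)
  Area = 4271.5 / (0.68 * 416) = 15.1 m^2

15.1 m^2


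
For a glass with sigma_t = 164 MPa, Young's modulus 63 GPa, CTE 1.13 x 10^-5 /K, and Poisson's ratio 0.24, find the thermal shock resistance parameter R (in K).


Thermal shock resistance: R = sigma * (1 - nu) / (E * alpha)
  Numerator = 164 * (1 - 0.24) = 124.64
  Denominator = 63 * 1000 * (1.13 x 10^-5) = 0.7119
  R = 124.64 / 0.7119 = 175.1 K

175.1 K


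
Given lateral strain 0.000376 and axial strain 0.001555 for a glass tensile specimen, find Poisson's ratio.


Poisson's ratio: nu = lateral strain / axial strain
  nu = 0.000376 / 0.001555 = 0.2418

0.2418


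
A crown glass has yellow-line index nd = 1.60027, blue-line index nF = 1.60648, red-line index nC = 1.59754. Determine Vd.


Abbe number formula: Vd = (nd - 1) / (nF - nC)
  nd - 1 = 1.60027 - 1 = 0.60027
  nF - nC = 1.60648 - 1.59754 = 0.00894
  Vd = 0.60027 / 0.00894 = 67.14

67.14


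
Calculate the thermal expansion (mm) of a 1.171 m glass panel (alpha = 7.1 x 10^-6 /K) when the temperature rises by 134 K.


Thermal expansion formula: dL = alpha * L0 * dT
  dL = (7.1 x 10^-6) * 1.171 * 134 = 0.00111409 m
Convert to mm: 0.00111409 * 1000 = 1.1141 mm

1.1141 mm


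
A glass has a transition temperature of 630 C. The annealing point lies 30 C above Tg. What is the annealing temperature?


The annealing temperature is Tg plus the offset:
  T_anneal = 630 + 30 = 660 C

660 C


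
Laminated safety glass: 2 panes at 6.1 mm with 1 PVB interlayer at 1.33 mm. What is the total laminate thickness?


Total thickness = glass contribution + PVB contribution
  Glass: 2 * 6.1 = 12.2 mm
  PVB: 1 * 1.33 = 1.33 mm
  Total = 12.2 + 1.33 = 13.53 mm

13.53 mm


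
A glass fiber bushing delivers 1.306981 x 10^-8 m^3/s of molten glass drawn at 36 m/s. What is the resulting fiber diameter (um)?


Cross-sectional area from continuity:
  A = Q / v = 1.306981 x 10^-8 / 36 = 3.630503 x 10^-10 m^2
Diameter from circular cross-section:
  d = sqrt(4A / pi) * 10^6 (m -> um)
  d = sqrt(4 * 3.630503 x 10^-10 / pi) * 10^6 = 21.5 um

21.5 um


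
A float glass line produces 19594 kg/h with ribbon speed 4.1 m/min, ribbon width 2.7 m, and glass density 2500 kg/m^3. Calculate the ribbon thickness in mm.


Ribbon cross-section from mass balance:
  Volume rate = throughput / density = 19594 / 2500 = 7.8376 m^3/h
  thickness = volume rate / (speed * 60 * width), i.e.
  thickness = throughput / (60 * speed * width * density) * 1000
  thickness = 19594 / (60 * 4.1 * 2.7 * 2500) * 1000 = 11.8 mm

11.8 mm


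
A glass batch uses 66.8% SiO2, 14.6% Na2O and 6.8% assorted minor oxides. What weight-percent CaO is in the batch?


Pieces sum to 100%:
  CaO = 100 - (SiO2 + Na2O + others)
  CaO = 100 - (66.8 + 14.6 + 6.8) = 11.8%

11.8%


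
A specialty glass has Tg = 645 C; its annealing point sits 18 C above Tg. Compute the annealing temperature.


The annealing temperature is Tg plus the offset:
  T_anneal = 645 + 18 = 663 C

663 C


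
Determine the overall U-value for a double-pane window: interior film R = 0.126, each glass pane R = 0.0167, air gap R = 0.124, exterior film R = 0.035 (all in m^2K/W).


Total thermal resistance (series):
  R_total = R_in + R_glass + R_air + R_glass + R_out
  R_total = 0.126 + 0.0167 + 0.124 + 0.0167 + 0.035 = 0.3184 m^2K/W
U-value = 1 / R_total = 1 / 0.3184 = 3.141 W/m^2K

3.141 W/m^2K


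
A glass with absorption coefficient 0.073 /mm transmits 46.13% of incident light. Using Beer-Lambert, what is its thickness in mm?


Rearrange T = exp(-alpha * thickness):
  thickness = -ln(T) / alpha
  T = 46.13/100 = 0.4613
  ln(T) = -0.77371
  -ln(T) = 0.77371
  thickness = 0.77371 / 0.073 = 10.6 mm

10.6 mm


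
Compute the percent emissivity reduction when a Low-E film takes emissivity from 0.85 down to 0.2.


Percentage reduction = (1 - coated/uncoated) * 100
  Ratio = 0.2 / 0.85 = 0.2353
  Reduction = (1 - 0.2353) * 100 = 76.5%

76.5%


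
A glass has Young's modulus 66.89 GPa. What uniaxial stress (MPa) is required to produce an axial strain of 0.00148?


Rearrange E = sigma / epsilon:
  sigma = E * epsilon
  E (MPa) = 66.89 * 1000 = 66890
  sigma = 66890 * 0.00148 = 99.0 MPa

99.0 MPa


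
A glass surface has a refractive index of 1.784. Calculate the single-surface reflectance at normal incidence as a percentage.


Fresnel reflectance at normal incidence:
  R = ((n - 1)/(n + 1))^2
  (n - 1)/(n + 1) = (1.784 - 1)/(1.784 + 1) = 0.281609
  R = 0.281609^2 = 0.0793036
  R(%) = 0.0793036 * 100 = 7.93%

7.93%


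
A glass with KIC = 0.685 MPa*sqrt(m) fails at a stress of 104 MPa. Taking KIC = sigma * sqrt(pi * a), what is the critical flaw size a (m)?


Rearrange KIC = sigma * sqrt(pi * a):
  sqrt(pi * a) = KIC / sigma
  sqrt(pi * a) = 0.685 / 104 = 0.006587
  a = (KIC / sigma)^2 / pi
  a = 0.006587^2 / pi = 0.0000138 m

0.0000138 m


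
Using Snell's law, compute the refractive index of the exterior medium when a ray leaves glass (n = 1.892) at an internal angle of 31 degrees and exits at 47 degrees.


Apply Snell's law: n1 * sin(theta1) = n2 * sin(theta2)
  n2 = n1 * sin(theta1) / sin(theta2)
  sin(31) = 0.515038
  sin(47) = 0.731354
  n2 = 1.892 * 0.515038 / 0.731354 = 1.3324

1.3324


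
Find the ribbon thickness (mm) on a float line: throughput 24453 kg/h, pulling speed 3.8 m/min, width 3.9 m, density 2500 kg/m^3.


Ribbon cross-section from mass balance:
  Volume rate = throughput / density = 24453 / 2500 = 9.7812 m^3/h
  thickness = volume rate / (speed * 60 * width), i.e.
  thickness = throughput / (60 * speed * width * density) * 1000
  thickness = 24453 / (60 * 3.8 * 3.9 * 2500) * 1000 = 11.0 mm

11.0 mm


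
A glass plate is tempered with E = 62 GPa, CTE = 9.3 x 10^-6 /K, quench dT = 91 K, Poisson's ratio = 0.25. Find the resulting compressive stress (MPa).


Tempering stress: sigma = E * alpha * dT / (1 - nu)
  E (MPa) = 62 * 1000 = 62000
  Numerator = 62000 * (9.3 x 10^-6) * 91 = 52.4706
  Denominator = 1 - 0.25 = 0.75
  sigma = 52.4706 / 0.75 = 70.0 MPa

70.0 MPa


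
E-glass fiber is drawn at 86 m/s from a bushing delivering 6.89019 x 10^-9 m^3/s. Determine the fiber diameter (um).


Cross-sectional area from continuity:
  A = Q / v = 6.89019 x 10^-9 / 86 = 8.011849 x 10^-11 m^2
Diameter from circular cross-section:
  d = sqrt(4A / pi) * 10^6 (m -> um)
  d = sqrt(4 * 8.011849 x 10^-11 / pi) * 10^6 = 10.1 um

10.1 um


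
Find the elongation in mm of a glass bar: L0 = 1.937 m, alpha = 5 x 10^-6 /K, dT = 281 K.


Thermal expansion formula: dL = alpha * L0 * dT
  dL = (5 x 10^-6) * 1.937 * 281 = 0.00272149 m
Convert to mm: 0.00272149 * 1000 = 2.7215 mm

2.7215 mm


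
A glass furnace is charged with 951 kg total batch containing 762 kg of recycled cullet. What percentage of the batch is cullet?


Cullet ratio = (cullet mass / total batch mass) * 100
  Ratio = 762 / 951 * 100 = 80.13%

80.13%


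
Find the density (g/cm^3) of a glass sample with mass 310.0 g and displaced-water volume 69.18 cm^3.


Use the definition of density:
  rho = mass / volume
  rho = 310.0 / 69.18 = 4.481 g/cm^3

4.481 g/cm^3


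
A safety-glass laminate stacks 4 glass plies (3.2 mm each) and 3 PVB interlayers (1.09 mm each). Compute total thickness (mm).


Total thickness = glass contribution + PVB contribution
  Glass: 4 * 3.2 = 12.8 mm
  PVB: 3 * 1.09 = 3.27 mm
  Total = 12.8 + 3.27 = 16.07 mm

16.07 mm


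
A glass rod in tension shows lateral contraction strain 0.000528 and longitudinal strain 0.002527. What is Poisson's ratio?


Poisson's ratio: nu = lateral strain / axial strain
  nu = 0.000528 / 0.002527 = 0.2089

0.2089


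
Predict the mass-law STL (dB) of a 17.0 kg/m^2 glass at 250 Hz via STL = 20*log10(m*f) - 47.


Mass law: STL = 20 * log10(m * f) - 47
  m * f = 17.0 * 250 = 4250
  log10(4250) = 3.62839
  STL = 20 * 3.62839 - 47 = 72.5678 - 47 = 25.6 dB

25.6 dB


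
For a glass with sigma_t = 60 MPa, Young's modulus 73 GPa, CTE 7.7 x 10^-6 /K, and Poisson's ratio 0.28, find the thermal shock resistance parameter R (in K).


Thermal shock resistance: R = sigma * (1 - nu) / (E * alpha)
  Numerator = 60 * (1 - 0.28) = 43.2
  Denominator = 73 * 1000 * (7.7 x 10^-6) = 0.5621
  R = 43.2 / 0.5621 = 76.9 K

76.9 K


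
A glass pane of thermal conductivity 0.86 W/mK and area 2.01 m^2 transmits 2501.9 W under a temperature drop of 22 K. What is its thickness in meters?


Fourier's law: t = k * A * dT / Q
  t = 0.86 * 2.01 * 22 / 2501.9
  t = 38.0292 / 2501.9 = 0.0152 m

0.0152 m


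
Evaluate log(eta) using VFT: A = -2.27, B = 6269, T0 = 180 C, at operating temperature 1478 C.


VFT equation: log(eta) = A + B / (T - T0)
  T - T0 = 1478 - 180 = 1298
  B / (T - T0) = 6269 / 1298 = 4.83
  log(eta) = -2.27 + 4.83 = 2.56

2.56


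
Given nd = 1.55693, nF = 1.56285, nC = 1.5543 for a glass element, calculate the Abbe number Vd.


Abbe number formula: Vd = (nd - 1) / (nF - nC)
  nd - 1 = 1.55693 - 1 = 0.55693
  nF - nC = 1.56285 - 1.5543 = 0.00855
  Vd = 0.55693 / 0.00855 = 65.14

65.14


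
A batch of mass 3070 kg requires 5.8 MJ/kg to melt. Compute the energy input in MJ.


Total energy = mass * specific energy
  E = 3070 * 5.8 = 17806 MJ

17806 MJ


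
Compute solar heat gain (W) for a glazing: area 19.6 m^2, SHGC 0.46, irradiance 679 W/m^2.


Solar heat gain: Q = Area * SHGC * Irradiance
  Q = 19.6 * 0.46 * 679 = 6121.9 W

6121.9 W


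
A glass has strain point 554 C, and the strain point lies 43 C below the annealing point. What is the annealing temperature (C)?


T_anneal = T_strain + gap:
  T_anneal = 554 + 43 = 597 C

597 C


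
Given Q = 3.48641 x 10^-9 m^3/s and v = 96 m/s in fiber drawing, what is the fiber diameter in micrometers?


Cross-sectional area from continuity:
  A = Q / v = 3.48641 x 10^-9 / 96 = 3.631677 x 10^-11 m^2
Diameter from circular cross-section:
  d = sqrt(4A / pi) * 10^6 (m -> um)
  d = sqrt(4 * 3.631677 x 10^-11 / pi) * 10^6 = 6.8 um

6.8 um


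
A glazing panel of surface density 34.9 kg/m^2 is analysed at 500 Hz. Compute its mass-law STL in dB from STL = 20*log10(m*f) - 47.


Mass law: STL = 20 * log10(m * f) - 47
  m * f = 34.9 * 500 = 17450
  log10(17450) = 4.2418
  STL = 20 * 4.2418 - 47 = 84.836 - 47 = 37.8 dB

37.8 dB


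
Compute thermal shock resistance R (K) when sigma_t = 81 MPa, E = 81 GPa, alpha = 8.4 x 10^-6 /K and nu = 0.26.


Thermal shock resistance: R = sigma * (1 - nu) / (E * alpha)
  Numerator = 81 * (1 - 0.26) = 59.94
  Denominator = 81 * 1000 * (8.4 x 10^-6) = 0.6804
  R = 59.94 / 0.6804 = 88.1 K

88.1 K


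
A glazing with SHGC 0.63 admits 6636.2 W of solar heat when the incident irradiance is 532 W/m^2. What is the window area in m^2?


Rearrange Q = Area * SHGC * Irradiance:
  Area = Q / (SHGC * Irradiance)
  Area = 6636.2 / (0.63 * 532) = 19.8 m^2

19.8 m^2


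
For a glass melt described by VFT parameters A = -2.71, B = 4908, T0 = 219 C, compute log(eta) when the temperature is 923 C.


VFT equation: log(eta) = A + B / (T - T0)
  T - T0 = 923 - 219 = 704
  B / (T - T0) = 4908 / 704 = 6.972
  log(eta) = -2.71 + 6.972 = 4.262

4.262


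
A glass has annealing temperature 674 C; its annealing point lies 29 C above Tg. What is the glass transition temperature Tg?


Rearrange T_anneal = Tg + offset for Tg:
  Tg = T_anneal - offset = 674 - 29 = 645 C

645 C


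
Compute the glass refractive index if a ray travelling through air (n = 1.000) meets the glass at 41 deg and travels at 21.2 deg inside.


Apply Snell's law: n1 * sin(theta1) = n2 * sin(theta2)
  n2 = n1 * sin(theta1) / sin(theta2)
  sin(41) = 0.656059
  sin(21.2) = 0.361625
  n2 = 1.000 * 0.656059 / 0.361625 = 1.8142

1.8142


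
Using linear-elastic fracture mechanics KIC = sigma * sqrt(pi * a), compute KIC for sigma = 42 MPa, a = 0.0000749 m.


Fracture toughness: KIC = sigma * sqrt(pi * a)
  pi * a = pi * 0.0000749 = 0.000235305
  sqrt(pi * a) = 0.01534
  KIC = 42 * 0.01534 = 0.644 MPa*sqrt(m)

0.644 MPa*sqrt(m)


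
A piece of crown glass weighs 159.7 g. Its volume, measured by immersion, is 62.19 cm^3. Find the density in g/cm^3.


Use the definition of density:
  rho = mass / volume
  rho = 159.7 / 62.19 = 2.568 g/cm^3

2.568 g/cm^3


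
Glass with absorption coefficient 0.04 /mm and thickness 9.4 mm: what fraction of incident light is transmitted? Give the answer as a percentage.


Beer-Lambert law: T = exp(-alpha * thickness)
  exponent = -0.04 * 9.4 = -0.376
  T = exp(-0.376) = 0.6866
  Percentage = 0.6866 * 100 = 68.66%

68.66%


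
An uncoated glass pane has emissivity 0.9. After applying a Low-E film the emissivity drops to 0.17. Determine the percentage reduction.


Percentage reduction = (1 - coated/uncoated) * 100
  Ratio = 0.17 / 0.9 = 0.1889
  Reduction = (1 - 0.1889) * 100 = 81.1%

81.1%


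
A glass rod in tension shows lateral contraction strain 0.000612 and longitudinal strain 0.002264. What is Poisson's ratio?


Poisson's ratio: nu = lateral strain / axial strain
  nu = 0.000612 / 0.002264 = 0.2703

0.2703


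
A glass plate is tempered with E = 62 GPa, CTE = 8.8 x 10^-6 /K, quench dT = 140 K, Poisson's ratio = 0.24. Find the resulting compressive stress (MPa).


Tempering stress: sigma = E * alpha * dT / (1 - nu)
  E (MPa) = 62 * 1000 = 62000
  Numerator = 62000 * (8.8 x 10^-6) * 140 = 76.384
  Denominator = 1 - 0.24 = 0.76
  sigma = 76.384 / 0.76 = 100.5 MPa

100.5 MPa


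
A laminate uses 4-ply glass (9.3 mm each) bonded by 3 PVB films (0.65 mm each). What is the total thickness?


Total thickness = glass contribution + PVB contribution
  Glass: 4 * 9.3 = 37.2 mm
  PVB: 3 * 0.65 = 1.95 mm
  Total = 37.2 + 1.95 = 39.15 mm

39.15 mm


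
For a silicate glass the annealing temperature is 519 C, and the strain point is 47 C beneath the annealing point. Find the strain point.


Strain point = annealing point - difference:
  T_strain = 519 - 47 = 472 C

472 C


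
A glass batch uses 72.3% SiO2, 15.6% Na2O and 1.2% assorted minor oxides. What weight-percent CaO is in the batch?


Pieces sum to 100%:
  CaO = 100 - (SiO2 + Na2O + others)
  CaO = 100 - (72.3 + 15.6 + 1.2) = 10.9%

10.9%


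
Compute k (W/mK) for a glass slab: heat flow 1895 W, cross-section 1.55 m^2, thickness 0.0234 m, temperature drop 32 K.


Fourier's law rearranged: k = Q * t / (A * dT)
  Numerator = 1895 * 0.0234 = 44.343
  Denominator = 1.55 * 32 = 49.6
  k = 44.343 / 49.6 = 0.894 W/mK

0.894 W/mK


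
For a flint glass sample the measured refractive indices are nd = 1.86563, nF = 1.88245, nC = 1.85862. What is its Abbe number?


Abbe number formula: Vd = (nd - 1) / (nF - nC)
  nd - 1 = 1.86563 - 1 = 0.86563
  nF - nC = 1.88245 - 1.85862 = 0.02383
  Vd = 0.86563 / 0.02383 = 36.33

36.33


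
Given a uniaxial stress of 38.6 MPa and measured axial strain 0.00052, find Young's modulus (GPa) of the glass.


Young's modulus: E = stress / strain
  E = 38.6 MPa / 0.00052 = 74230.77 MPa
Convert to GPa: 74230.77 / 1000 = 74.23 GPa

74.23 GPa


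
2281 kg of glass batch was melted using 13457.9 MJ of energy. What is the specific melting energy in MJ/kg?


Rearrange E = m * s for s:
  s = E / m
  s = 13457.9 / 2281 = 5.9 MJ/kg

5.9 MJ/kg


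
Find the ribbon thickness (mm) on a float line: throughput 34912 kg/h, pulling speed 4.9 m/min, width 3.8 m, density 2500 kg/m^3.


Ribbon cross-section from mass balance:
  Volume rate = throughput / density = 34912 / 2500 = 13.9648 m^3/h
  thickness = volume rate / (speed * 60 * width), i.e.
  thickness = throughput / (60 * speed * width * density) * 1000
  thickness = 34912 / (60 * 4.9 * 3.8 * 2500) * 1000 = 12.5 mm

12.5 mm


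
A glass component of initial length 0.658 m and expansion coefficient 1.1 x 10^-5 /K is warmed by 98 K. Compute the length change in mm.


Thermal expansion formula: dL = alpha * L0 * dT
  dL = (1.1 x 10^-5) * 0.658 * 98 = 0.00070932 m
Convert to mm: 0.00070932 * 1000 = 0.7093 mm

0.7093 mm


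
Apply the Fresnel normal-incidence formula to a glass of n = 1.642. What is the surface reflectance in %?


Fresnel reflectance at normal incidence:
  R = ((n - 1)/(n + 1))^2
  (n - 1)/(n + 1) = (1.642 - 1)/(1.642 + 1) = 0.242998
  R = 0.242998^2 = 0.059048
  R(%) = 0.059048 * 100 = 5.905%

5.905%


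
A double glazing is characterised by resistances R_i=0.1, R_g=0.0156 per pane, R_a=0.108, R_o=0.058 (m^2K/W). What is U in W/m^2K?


Total thermal resistance (series):
  R_total = R_in + R_glass + R_air + R_glass + R_out
  R_total = 0.1 + 0.0156 + 0.108 + 0.0156 + 0.058 = 0.2972 m^2K/W
U-value = 1 / R_total = 1 / 0.2972 = 3.365 W/m^2K

3.365 W/m^2K


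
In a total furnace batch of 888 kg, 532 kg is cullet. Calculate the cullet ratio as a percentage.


Cullet ratio = (cullet mass / total batch mass) * 100
  Ratio = 532 / 888 * 100 = 59.91%

59.91%


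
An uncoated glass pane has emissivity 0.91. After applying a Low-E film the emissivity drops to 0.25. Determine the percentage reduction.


Percentage reduction = (1 - coated/uncoated) * 100
  Ratio = 0.25 / 0.91 = 0.2747
  Reduction = (1 - 0.2747) * 100 = 72.5%

72.5%


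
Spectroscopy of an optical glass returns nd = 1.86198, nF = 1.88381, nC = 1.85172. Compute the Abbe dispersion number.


Abbe number formula: Vd = (nd - 1) / (nF - nC)
  nd - 1 = 1.86198 - 1 = 0.86198
  nF - nC = 1.88381 - 1.85172 = 0.03209
  Vd = 0.86198 / 0.03209 = 26.86

26.86


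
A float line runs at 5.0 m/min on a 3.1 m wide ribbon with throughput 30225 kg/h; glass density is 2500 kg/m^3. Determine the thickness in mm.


Ribbon cross-section from mass balance:
  Volume rate = throughput / density = 30225 / 2500 = 12.09 m^3/h
  thickness = volume rate / (speed * 60 * width), i.e.
  thickness = throughput / (60 * speed * width * density) * 1000
  thickness = 30225 / (60 * 5.0 * 3.1 * 2500) * 1000 = 13.0 mm

13.0 mm


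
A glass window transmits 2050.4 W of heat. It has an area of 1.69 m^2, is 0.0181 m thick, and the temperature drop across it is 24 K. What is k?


Fourier's law rearranged: k = Q * t / (A * dT)
  Numerator = 2050.4 * 0.0181 = 37.11224
  Denominator = 1.69 * 24 = 40.56
  k = 37.11224 / 40.56 = 0.915 W/mK

0.915 W/mK


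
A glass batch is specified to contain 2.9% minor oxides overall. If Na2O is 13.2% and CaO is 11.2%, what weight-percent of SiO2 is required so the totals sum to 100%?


Known pieces sum to 100%:
  SiO2 = 100 - (others + Na2O + CaO)
  SiO2 = 100 - (2.9 + 13.2 + 11.2) = 72.7%

72.7%


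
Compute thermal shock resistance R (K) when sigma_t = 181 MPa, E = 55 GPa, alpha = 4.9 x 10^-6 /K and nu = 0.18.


Thermal shock resistance: R = sigma * (1 - nu) / (E * alpha)
  Numerator = 181 * (1 - 0.18) = 148.42
  Denominator = 55 * 1000 * (4.9 x 10^-6) = 0.2695
  R = 148.42 / 0.2695 = 550.7 K

550.7 K


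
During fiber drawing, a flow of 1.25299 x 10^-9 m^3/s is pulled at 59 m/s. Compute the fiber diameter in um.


Cross-sectional area from continuity:
  A = Q / v = 1.25299 x 10^-9 / 59 = 2.123712 x 10^-11 m^2
Diameter from circular cross-section:
  d = sqrt(4A / pi) * 10^6 (m -> um)
  d = sqrt(4 * 2.123712 x 10^-11 / pi) * 10^6 = 5.2 um

5.2 um


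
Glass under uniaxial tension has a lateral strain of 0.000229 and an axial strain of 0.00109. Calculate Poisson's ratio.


Poisson's ratio: nu = lateral strain / axial strain
  nu = 0.000229 / 0.00109 = 0.2101

0.2101


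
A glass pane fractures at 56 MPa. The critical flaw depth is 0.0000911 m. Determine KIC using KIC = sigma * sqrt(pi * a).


Fracture toughness: KIC = sigma * sqrt(pi * a)
  pi * a = pi * 0.0000911 = 0.000286199
  sqrt(pi * a) = 0.016917
  KIC = 56 * 0.016917 = 0.947 MPa*sqrt(m)

0.947 MPa*sqrt(m)


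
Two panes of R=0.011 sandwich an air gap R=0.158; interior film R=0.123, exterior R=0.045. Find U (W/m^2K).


Total thermal resistance (series):
  R_total = R_in + R_glass + R_air + R_glass + R_out
  R_total = 0.123 + 0.011 + 0.158 + 0.011 + 0.045 = 0.348 m^2K/W
U-value = 1 / R_total = 1 / 0.348 = 2.874 W/m^2K

2.874 W/m^2K


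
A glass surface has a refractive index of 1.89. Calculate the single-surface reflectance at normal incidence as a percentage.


Fresnel reflectance at normal incidence:
  R = ((n - 1)/(n + 1))^2
  (n - 1)/(n + 1) = (1.89 - 1)/(1.89 + 1) = 0.307958
  R = 0.307958^2 = 0.0948381
  R(%) = 0.0948381 * 100 = 9.484%

9.484%


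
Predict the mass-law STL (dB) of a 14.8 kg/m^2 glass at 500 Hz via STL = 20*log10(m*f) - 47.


Mass law: STL = 20 * log10(m * f) - 47
  m * f = 14.8 * 500 = 7400
  log10(7400) = 3.86923
  STL = 20 * 3.86923 - 47 = 77.3846 - 47 = 30.4 dB

30.4 dB


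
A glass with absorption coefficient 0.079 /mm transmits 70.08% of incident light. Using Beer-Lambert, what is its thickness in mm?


Rearrange T = exp(-alpha * thickness):
  thickness = -ln(T) / alpha
  T = 70.08/100 = 0.7008
  ln(T) = -0.35553
  -ln(T) = 0.35553
  thickness = 0.35553 / 0.079 = 4.5 mm

4.5 mm


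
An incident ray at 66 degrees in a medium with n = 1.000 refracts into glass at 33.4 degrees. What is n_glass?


Apply Snell's law: n1 * sin(theta1) = n2 * sin(theta2)
  n2 = n1 * sin(theta1) / sin(theta2)
  sin(66) = 0.913545
  sin(33.4) = 0.550481
  n2 = 1.000 * 0.913545 / 0.550481 = 1.6595

1.6595


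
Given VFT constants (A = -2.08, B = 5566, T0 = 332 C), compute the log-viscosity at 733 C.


VFT equation: log(eta) = A + B / (T - T0)
  T - T0 = 733 - 332 = 401
  B / (T - T0) = 5566 / 401 = 13.88
  log(eta) = -2.08 + 13.88 = 11.8

11.8


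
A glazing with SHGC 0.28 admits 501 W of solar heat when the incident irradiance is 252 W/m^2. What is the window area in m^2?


Rearrange Q = Area * SHGC * Irradiance:
  Area = Q / (SHGC * Irradiance)
  Area = 501 / (0.28 * 252) = 7.1 m^2

7.1 m^2


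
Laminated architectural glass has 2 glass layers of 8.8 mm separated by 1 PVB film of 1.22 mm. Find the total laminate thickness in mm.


Total thickness = glass contribution + PVB contribution
  Glass: 2 * 8.8 = 17.6 mm
  PVB: 1 * 1.22 = 1.22 mm
  Total = 17.6 + 1.22 = 18.82 mm

18.82 mm


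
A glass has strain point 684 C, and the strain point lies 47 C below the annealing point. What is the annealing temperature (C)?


T_anneal = T_strain + gap:
  T_anneal = 684 + 47 = 731 C

731 C


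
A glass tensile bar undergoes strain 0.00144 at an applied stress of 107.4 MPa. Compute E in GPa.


Young's modulus: E = stress / strain
  E = 107.4 MPa / 0.00144 = 74583.33 MPa
Convert to GPa: 74583.33 / 1000 = 74.58 GPa

74.58 GPa


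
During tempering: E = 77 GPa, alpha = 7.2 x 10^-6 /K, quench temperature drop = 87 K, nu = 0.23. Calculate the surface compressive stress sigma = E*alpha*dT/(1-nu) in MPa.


Tempering stress: sigma = E * alpha * dT / (1 - nu)
  E (MPa) = 77 * 1000 = 77000
  Numerator = 77000 * (7.2 x 10^-6) * 87 = 48.2328
  Denominator = 1 - 0.23 = 0.77
  sigma = 48.2328 / 0.77 = 62.6 MPa

62.6 MPa


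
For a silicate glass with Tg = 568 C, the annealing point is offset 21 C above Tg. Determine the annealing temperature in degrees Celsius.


The annealing temperature is Tg plus the offset:
  T_anneal = 568 + 21 = 589 C

589 C


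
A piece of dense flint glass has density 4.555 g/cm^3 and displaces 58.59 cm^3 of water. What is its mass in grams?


Rearrange rho = m / V:
  m = rho * V
  m = 4.555 * 58.59 = 266.877 g

266.877 g


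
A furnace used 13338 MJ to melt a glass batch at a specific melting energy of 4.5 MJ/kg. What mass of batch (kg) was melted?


Rearrange E = m * s for m:
  m = E / s
  m = 13338 / 4.5 = 2964.0 kg

2964.0 kg


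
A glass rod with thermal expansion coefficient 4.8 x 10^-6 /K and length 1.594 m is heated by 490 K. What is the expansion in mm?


Thermal expansion formula: dL = alpha * L0 * dT
  dL = (4.8 x 10^-6) * 1.594 * 490 = 0.00374909 m
Convert to mm: 0.00374909 * 1000 = 3.7491 mm

3.7491 mm


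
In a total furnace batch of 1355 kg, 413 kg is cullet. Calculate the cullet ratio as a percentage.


Cullet ratio = (cullet mass / total batch mass) * 100
  Ratio = 413 / 1355 * 100 = 30.48%

30.48%


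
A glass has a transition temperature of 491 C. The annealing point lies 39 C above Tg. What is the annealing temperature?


The annealing temperature is Tg plus the offset:
  T_anneal = 491 + 39 = 530 C

530 C


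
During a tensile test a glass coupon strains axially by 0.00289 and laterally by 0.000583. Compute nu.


Poisson's ratio: nu = lateral strain / axial strain
  nu = 0.000583 / 0.00289 = 0.2017

0.2017


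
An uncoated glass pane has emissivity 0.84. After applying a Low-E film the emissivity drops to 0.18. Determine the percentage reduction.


Percentage reduction = (1 - coated/uncoated) * 100
  Ratio = 0.18 / 0.84 = 0.2143
  Reduction = (1 - 0.2143) * 100 = 78.6%

78.6%


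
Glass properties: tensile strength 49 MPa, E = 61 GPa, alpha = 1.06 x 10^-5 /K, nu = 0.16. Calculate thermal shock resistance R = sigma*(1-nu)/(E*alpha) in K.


Thermal shock resistance: R = sigma * (1 - nu) / (E * alpha)
  Numerator = 49 * (1 - 0.16) = 41.16
  Denominator = 61 * 1000 * (1.06 x 10^-5) = 0.6466
  R = 41.16 / 0.6466 = 63.7 K

63.7 K


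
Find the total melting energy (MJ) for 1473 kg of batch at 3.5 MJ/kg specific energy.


Total energy = mass * specific energy
  E = 1473 * 3.5 = 5155.5 MJ

5155.5 MJ


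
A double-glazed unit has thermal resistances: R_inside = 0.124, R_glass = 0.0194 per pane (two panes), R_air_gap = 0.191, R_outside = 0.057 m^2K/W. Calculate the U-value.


Total thermal resistance (series):
  R_total = R_in + R_glass + R_air + R_glass + R_out
  R_total = 0.124 + 0.0194 + 0.191 + 0.0194 + 0.057 = 0.4108 m^2K/W
U-value = 1 / R_total = 1 / 0.4108 = 2.434 W/m^2K

2.434 W/m^2K


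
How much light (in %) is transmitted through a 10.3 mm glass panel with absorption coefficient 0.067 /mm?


Beer-Lambert law: T = exp(-alpha * thickness)
  exponent = -0.067 * 10.3 = -0.6901
  T = exp(-0.6901) = 0.5015
  Percentage = 0.5015 * 100 = 50.15%

50.15%


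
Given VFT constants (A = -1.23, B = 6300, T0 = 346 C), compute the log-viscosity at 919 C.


VFT equation: log(eta) = A + B / (T - T0)
  T - T0 = 919 - 346 = 573
  B / (T - T0) = 6300 / 573 = 10.995
  log(eta) = -1.23 + 10.995 = 9.765

9.765


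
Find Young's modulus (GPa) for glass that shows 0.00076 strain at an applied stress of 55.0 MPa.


Young's modulus: E = stress / strain
  E = 55.0 MPa / 0.00076 = 72368.42 MPa
Convert to GPa: 72368.42 / 1000 = 72.37 GPa

72.37 GPa


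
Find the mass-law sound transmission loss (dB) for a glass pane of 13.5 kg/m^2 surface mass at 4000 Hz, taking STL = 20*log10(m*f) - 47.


Mass law: STL = 20 * log10(m * f) - 47
  m * f = 13.5 * 4000 = 54000
  log10(54000) = 4.73239
  STL = 20 * 4.73239 - 47 = 94.6478 - 47 = 47.6 dB

47.6 dB


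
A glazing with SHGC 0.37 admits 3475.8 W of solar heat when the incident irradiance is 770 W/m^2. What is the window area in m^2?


Rearrange Q = Area * SHGC * Irradiance:
  Area = Q / (SHGC * Irradiance)
  Area = 3475.8 / (0.37 * 770) = 12.2 m^2

12.2 m^2


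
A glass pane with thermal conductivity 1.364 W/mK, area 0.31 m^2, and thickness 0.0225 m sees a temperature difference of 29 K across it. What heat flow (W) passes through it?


Fourier's law: Q = k * A * dT / t
  Q = 1.364 * 0.31 * 29 / 0.0225
  Q = 12.26236 / 0.0225 = 545 W

545 W


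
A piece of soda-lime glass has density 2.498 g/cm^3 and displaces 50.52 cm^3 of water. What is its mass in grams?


Rearrange rho = m / V:
  m = rho * V
  m = 2.498 * 50.52 = 126.199 g

126.199 g


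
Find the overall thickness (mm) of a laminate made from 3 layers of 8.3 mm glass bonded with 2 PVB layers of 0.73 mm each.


Total thickness = glass contribution + PVB contribution
  Glass: 3 * 8.3 = 24.9 mm
  PVB: 2 * 0.73 = 1.46 mm
  Total = 24.9 + 1.46 = 26.36 mm

26.36 mm


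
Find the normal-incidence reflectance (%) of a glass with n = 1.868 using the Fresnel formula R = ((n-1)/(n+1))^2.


Fresnel reflectance at normal incidence:
  R = ((n - 1)/(n + 1))^2
  (n - 1)/(n + 1) = (1.868 - 1)/(1.868 + 1) = 0.30265
  R = 0.30265^2 = 0.091597
  R(%) = 0.091597 * 100 = 9.16%

9.16%


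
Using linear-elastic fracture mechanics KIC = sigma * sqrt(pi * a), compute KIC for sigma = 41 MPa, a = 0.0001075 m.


Fracture toughness: KIC = sigma * sqrt(pi * a)
  pi * a = pi * 0.0001075 = 0.000337721
  sqrt(pi * a) = 0.018377
  KIC = 41 * 0.018377 = 0.753 MPa*sqrt(m)

0.753 MPa*sqrt(m)


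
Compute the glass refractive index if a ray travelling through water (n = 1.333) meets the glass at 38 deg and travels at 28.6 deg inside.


Apply Snell's law: n1 * sin(theta1) = n2 * sin(theta2)
  n2 = n1 * sin(theta1) / sin(theta2)
  sin(38) = 0.615661
  sin(28.6) = 0.478692
  n2 = 1.333 * 0.615661 / 0.478692 = 1.7144

1.7144


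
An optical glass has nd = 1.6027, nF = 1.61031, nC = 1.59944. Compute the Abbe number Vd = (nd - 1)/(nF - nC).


Abbe number formula: Vd = (nd - 1) / (nF - nC)
  nd - 1 = 1.6027 - 1 = 0.6027
  nF - nC = 1.61031 - 1.59944 = 0.01087
  Vd = 0.6027 / 0.01087 = 55.45

55.45


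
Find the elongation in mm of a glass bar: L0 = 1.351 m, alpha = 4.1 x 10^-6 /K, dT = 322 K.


Thermal expansion formula: dL = alpha * L0 * dT
  dL = (4.1 x 10^-6) * 1.351 * 322 = 0.00178359 m
Convert to mm: 0.00178359 * 1000 = 1.7836 mm

1.7836 mm


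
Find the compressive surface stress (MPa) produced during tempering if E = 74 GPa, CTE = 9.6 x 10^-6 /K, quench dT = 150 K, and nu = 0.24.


Tempering stress: sigma = E * alpha * dT / (1 - nu)
  E (MPa) = 74 * 1000 = 74000
  Numerator = 74000 * (9.6 x 10^-6) * 150 = 106.56
  Denominator = 1 - 0.24 = 0.76
  sigma = 106.56 / 0.76 = 140.2 MPa

140.2 MPa


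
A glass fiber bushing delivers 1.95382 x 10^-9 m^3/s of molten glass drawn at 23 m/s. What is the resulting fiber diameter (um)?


Cross-sectional area from continuity:
  A = Q / v = 1.95382 x 10^-9 / 23 = 8.49487 x 10^-11 m^2
Diameter from circular cross-section:
  d = sqrt(4A / pi) * 10^6 (m -> um)
  d = sqrt(4 * 8.49487 x 10^-11 / pi) * 10^6 = 10.4 um

10.4 um


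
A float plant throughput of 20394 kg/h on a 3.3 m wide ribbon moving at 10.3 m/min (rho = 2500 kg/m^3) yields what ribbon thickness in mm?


Ribbon cross-section from mass balance:
  Volume rate = throughput / density = 20394 / 2500 = 8.1576 m^3/h
  thickness = volume rate / (speed * 60 * width), i.e.
  thickness = throughput / (60 * speed * width * density) * 1000
  thickness = 20394 / (60 * 10.3 * 3.3 * 2500) * 1000 = 4.0 mm

4.0 mm


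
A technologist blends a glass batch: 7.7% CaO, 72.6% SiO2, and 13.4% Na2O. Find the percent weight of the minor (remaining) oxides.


Sum the three major oxides:
  SiO2 + Na2O + CaO = 72.6 + 13.4 + 7.7 = 93.7%
Subtract from 100%:
  Others = 100 - 93.7 = 6.3%

6.3%


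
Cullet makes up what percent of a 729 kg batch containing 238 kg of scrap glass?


Cullet ratio = (cullet mass / total batch mass) * 100
  Ratio = 238 / 729 * 100 = 32.65%

32.65%


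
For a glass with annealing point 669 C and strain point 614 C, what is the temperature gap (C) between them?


Gap = T_anneal - T_strain:
  gap = 669 - 614 = 55 C

55 C


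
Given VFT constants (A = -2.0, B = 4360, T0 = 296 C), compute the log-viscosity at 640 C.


VFT equation: log(eta) = A + B / (T - T0)
  T - T0 = 640 - 296 = 344
  B / (T - T0) = 4360 / 344 = 12.674
  log(eta) = -2.0 + 12.674 = 10.674

10.674


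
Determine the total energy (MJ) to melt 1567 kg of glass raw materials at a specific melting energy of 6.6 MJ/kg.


Total energy = mass * specific energy
  E = 1567 * 6.6 = 10342.2 MJ

10342.2 MJ


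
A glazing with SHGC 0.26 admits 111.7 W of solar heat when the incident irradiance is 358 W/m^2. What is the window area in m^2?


Rearrange Q = Area * SHGC * Irradiance:
  Area = Q / (SHGC * Irradiance)
  Area = 111.7 / (0.26 * 358) = 1.2 m^2

1.2 m^2


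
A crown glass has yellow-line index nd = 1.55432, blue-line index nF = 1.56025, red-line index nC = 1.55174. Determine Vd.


Abbe number formula: Vd = (nd - 1) / (nF - nC)
  nd - 1 = 1.55432 - 1 = 0.55432
  nF - nC = 1.56025 - 1.55174 = 0.00851
  Vd = 0.55432 / 0.00851 = 65.14

65.14


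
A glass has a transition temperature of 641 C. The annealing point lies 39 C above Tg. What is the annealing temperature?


The annealing temperature is Tg plus the offset:
  T_anneal = 641 + 39 = 680 C

680 C


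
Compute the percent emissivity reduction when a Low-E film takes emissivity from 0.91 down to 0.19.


Percentage reduction = (1 - coated/uncoated) * 100
  Ratio = 0.19 / 0.91 = 0.2088
  Reduction = (1 - 0.2088) * 100 = 79.1%

79.1%


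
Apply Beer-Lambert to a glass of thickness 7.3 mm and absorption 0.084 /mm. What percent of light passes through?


Beer-Lambert law: T = exp(-alpha * thickness)
  exponent = -0.084 * 7.3 = -0.6132
  T = exp(-0.6132) = 0.5416
  Percentage = 0.5416 * 100 = 54.16%

54.16%


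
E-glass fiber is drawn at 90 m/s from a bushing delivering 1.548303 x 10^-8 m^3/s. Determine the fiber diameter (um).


Cross-sectional area from continuity:
  A = Q / v = 1.548303 x 10^-8 / 90 = 1.720337 x 10^-10 m^2
Diameter from circular cross-section:
  d = sqrt(4A / pi) * 10^6 (m -> um)
  d = sqrt(4 * 1.720337 x 10^-10 / pi) * 10^6 = 14.8 um

14.8 um


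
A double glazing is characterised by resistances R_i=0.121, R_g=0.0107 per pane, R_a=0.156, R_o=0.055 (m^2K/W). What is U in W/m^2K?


Total thermal resistance (series):
  R_total = R_in + R_glass + R_air + R_glass + R_out
  R_total = 0.121 + 0.0107 + 0.156 + 0.0107 + 0.055 = 0.3534 m^2K/W
U-value = 1 / R_total = 1 / 0.3534 = 2.83 W/m^2K

2.83 W/m^2K


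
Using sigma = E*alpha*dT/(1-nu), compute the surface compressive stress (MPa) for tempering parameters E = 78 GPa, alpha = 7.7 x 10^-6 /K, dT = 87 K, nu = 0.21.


Tempering stress: sigma = E * alpha * dT / (1 - nu)
  E (MPa) = 78 * 1000 = 78000
  Numerator = 78000 * (7.7 x 10^-6) * 87 = 52.2522
  Denominator = 1 - 0.21 = 0.79
  sigma = 52.2522 / 0.79 = 66.1 MPa

66.1 MPa


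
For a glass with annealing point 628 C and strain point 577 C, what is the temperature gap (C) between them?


Gap = T_anneal - T_strain:
  gap = 628 - 577 = 51 C

51 C


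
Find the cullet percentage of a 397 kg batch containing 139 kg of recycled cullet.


Cullet ratio = (cullet mass / total batch mass) * 100
  Ratio = 139 / 397 * 100 = 35.01%

35.01%


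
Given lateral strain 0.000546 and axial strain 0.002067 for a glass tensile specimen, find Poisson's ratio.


Poisson's ratio: nu = lateral strain / axial strain
  nu = 0.000546 / 0.002067 = 0.2642

0.2642


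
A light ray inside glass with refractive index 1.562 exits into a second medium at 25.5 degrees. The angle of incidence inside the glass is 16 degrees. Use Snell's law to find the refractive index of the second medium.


Apply Snell's law: n1 * sin(theta1) = n2 * sin(theta2)
  n2 = n1 * sin(theta1) / sin(theta2)
  sin(16) = 0.275637
  sin(25.5) = 0.430511
  n2 = 1.562 * 0.275637 / 0.430511 = 1.0001

1.0001


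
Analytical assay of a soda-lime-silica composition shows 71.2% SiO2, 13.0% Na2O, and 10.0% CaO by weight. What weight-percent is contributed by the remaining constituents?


Sum the three major oxides:
  SiO2 + Na2O + CaO = 71.2 + 13.0 + 10.0 = 94.2%
Subtract from 100%:
  Others = 100 - 94.2 = 5.8%

5.8%


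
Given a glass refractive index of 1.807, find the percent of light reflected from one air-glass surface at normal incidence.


Fresnel reflectance at normal incidence:
  R = ((n - 1)/(n + 1))^2
  (n - 1)/(n + 1) = (1.807 - 1)/(1.807 + 1) = 0.287496
  R = 0.287496^2 = 0.082654
  R(%) = 0.082654 * 100 = 8.265%

8.265%
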